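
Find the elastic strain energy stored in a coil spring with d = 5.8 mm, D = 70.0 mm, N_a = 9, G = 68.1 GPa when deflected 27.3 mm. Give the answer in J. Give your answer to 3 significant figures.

k = Gd⁴/(8D³N_a) = (68.1×10³)(5.8⁴)/(8·70.0³·9) = 3.1206 N/mm
U = ½kδ² = 0.5 × 3.1206 × 27.3² = 1162.9 N·mm = 1.1629 J

1.16 J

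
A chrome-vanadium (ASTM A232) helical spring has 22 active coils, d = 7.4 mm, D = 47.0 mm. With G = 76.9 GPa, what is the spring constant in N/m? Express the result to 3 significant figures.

12600 N/m

k = Gd⁴/(8D³N_a) = (76.9×10³ × 7.4⁴) / (8 × 47.0³ × 22)
  = 2.30597e+08 / 1.82728e+07 = 12.62 N/mm = 12620 N/m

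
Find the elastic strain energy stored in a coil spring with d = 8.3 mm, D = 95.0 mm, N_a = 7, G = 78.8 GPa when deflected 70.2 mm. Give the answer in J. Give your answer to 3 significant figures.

19.2 J

k = Gd⁴/(8D³N_a) = (78.8×10³)(8.3⁴)/(8·95.0³·7) = 7.789 N/mm
U = ½kδ² = 0.5 × 7.789 × 70.2² = 19192 N·mm = 19.192 J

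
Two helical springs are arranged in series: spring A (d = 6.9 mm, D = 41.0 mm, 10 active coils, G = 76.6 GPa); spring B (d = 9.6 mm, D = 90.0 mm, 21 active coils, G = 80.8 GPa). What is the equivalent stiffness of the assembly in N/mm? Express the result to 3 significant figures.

k_A = Gd⁴/(8D³N_a) = (76.6×10³)(6.9⁴)/(8·41.0³·10) = 31.491 N/mm
k_B = Gd⁴/(8D³N_a) = (80.8×10³)(9.6⁴)/(8·90.0³·21) = 5.6035 N/mm
Series: 1/k_eq = 1/31.491 + 1/5.6035 = 0.21022; k_eq = 4.757 N/mm

4.76 N/mm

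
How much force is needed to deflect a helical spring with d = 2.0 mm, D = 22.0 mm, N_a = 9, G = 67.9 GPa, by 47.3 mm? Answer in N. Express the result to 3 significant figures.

67.0 N

k = Gd⁴/(8D³N_a) = (67.9×10³)(2.0⁴)/(8·22.0³·9) = 1.4171 N/mm
F = k·δ = 1.4171 × 47.3 = 67.027 N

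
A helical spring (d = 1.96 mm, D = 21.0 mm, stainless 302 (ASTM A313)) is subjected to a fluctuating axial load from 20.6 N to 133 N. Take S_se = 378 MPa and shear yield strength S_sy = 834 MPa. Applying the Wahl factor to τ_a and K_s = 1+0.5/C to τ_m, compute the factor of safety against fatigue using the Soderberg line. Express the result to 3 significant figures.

C = D/d = 21.0/1.96 = 10.7143; K_W = (4C−1)/(4C−4)+0.615/C = 1.1346; K_s = 1+0.5/C = 1.0467
F_a = (F_max−F_min)/2 = 56.2 N; F_m = (F_max+F_min)/2 = 76.8 N
τ_a = K_W·8F_aD/(πd³) = 1.1346 × 399.14 = 452.87 MPa
τ_m = K_s·8F_mD/(πd³) = 1.0467 × 545.45 = 570.9 MPa
Soderberg: 1/n_f = τ_a/S_se + τ_m/S_sy = 452.87/378 + 570.9/834 = 1.19807 + 0.68453 = 1.8826
n_f = 1/1.8826 = 0.5312

0.531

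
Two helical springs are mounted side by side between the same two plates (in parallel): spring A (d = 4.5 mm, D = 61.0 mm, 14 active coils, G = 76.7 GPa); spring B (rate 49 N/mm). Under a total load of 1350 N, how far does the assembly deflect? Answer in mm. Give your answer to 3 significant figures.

26.9 mm

k_A = Gd⁴/(8D³N_a) = (76.7×10³)(4.5⁴)/(8·61.0³·14) = 1.2372 N/mm
Parallel: k_eq = 1.2372 + 49 = 50.237 N/mm
δ = F/k_eq = 1350/50.237 = 26.873 mm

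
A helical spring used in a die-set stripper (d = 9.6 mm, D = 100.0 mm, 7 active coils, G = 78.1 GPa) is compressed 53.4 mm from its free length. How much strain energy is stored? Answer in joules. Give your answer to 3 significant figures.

k = Gd⁴/(8D³N_a) = (78.1×10³)(9.6⁴)/(8·100.0³·7) = 11.845 N/mm
U = ½kδ² = 0.5 × 11.845 × 53.4² = 16889 N·mm = 16.889 J

16.9 J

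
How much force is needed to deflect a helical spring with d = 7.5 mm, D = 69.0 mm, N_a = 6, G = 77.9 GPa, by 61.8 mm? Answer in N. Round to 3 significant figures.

k = Gd⁴/(8D³N_a) = (77.9×10³)(7.5⁴)/(8·69.0³·6) = 15.631 N/mm
F = k·δ = 15.631 × 61.8 = 966.01 N

966 N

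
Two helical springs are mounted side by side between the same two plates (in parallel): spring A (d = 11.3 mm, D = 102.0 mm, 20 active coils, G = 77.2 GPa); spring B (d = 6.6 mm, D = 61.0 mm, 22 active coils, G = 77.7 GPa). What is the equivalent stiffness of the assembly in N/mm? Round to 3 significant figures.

k_A = Gd⁴/(8D³N_a) = (77.2×10³)(11.3⁴)/(8·102.0³·20) = 7.4133 N/mm
k_B = Gd⁴/(8D³N_a) = (77.7×10³)(6.6⁴)/(8·61.0³·22) = 3.6906 N/mm
Parallel: k_eq = 7.4133 + 3.6906 = 11.104 N/mm

11.1 N/mm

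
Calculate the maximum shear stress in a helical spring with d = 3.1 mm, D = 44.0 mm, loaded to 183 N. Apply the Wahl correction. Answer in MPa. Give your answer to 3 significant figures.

757 MPa

Spring index C = D/d = 44.0/3.1 = 14.1935
K_W = (4C−1)/(4C−4) + 0.615/C = 55.774/52.774 + 0.0433 = 1.1002
τ₀ = 8FD/(πd³) = 8·183·44.0/(π·3.1³) = 64416/93.591 = 688.27 MPa
τ_max = K·τ₀ = 1.1002 × 688.27 = 757.22 MPa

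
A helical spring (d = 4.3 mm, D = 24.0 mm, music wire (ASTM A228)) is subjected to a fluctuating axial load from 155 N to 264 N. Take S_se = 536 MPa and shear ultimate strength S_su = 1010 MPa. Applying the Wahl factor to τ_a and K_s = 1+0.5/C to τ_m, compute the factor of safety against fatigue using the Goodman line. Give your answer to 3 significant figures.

3.66

C = D/d = 24.0/4.3 = 5.5814; K_W = (4C−1)/(4C−4)+0.615/C = 1.2739; K_s = 1+0.5/C = 1.0896
F_a = (F_max−F_min)/2 = 54.5 N; F_m = (F_max+F_min)/2 = 209.5 N
τ_a = K_W·8F_aD/(πd³) = 1.2739 × 41.893 = 53.367 MPa
τ_m = K_s·8F_mD/(πd³) = 1.0896 × 161.04 = 175.46 MPa
Goodman: 1/n_f = τ_a/S_se + τ_m/S_su = 53.367/536 + 175.46/1010 = 0.09957 + 0.17373 = 0.27329
n_f = 1/0.27329 = 3.659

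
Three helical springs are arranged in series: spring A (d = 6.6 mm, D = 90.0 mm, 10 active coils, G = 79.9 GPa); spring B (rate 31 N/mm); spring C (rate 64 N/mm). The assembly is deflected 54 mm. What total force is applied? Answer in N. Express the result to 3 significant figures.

k_A = Gd⁴/(8D³N_a) = (79.9×10³)(6.6⁴)/(8·90.0³·10) = 2.5996 N/mm
Series: 1/k_eq = 1/2.5996 + 1/31 + 1/64 = 0.43256; k_eq = 2.3118 N/mm
F = k_eq·δ = 2.3118·54 = 124.84 N

125 N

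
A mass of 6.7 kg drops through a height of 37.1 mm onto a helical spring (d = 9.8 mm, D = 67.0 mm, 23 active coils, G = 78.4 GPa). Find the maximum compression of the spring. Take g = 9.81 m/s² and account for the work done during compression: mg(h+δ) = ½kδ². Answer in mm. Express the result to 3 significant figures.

k = Gd⁴/(8D³N_a) = (78.4×10³)(9.8⁴)/(8·67.0³·23) = 13.067 N/mm
W = mg = 6.7 × 9.81 = 65.727 N
½kδ² − Wδ − Wh = 0 → δ = (W + √(W² + 2kWh))/k
δ = (65.727 + √(4320 + 63727.3))/13.067 = (65.727 + 260.86)/13.067 = 24.993 mm

25.0 mm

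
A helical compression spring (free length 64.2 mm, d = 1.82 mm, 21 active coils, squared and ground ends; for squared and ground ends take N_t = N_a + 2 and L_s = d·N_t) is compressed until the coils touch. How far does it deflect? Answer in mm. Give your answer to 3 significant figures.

N_t = 23; L_s = 1.82·23 = 41.86 mm
δ_solid = L₀ − L_s = 64.2 − 41.86 = 22.34 mm

22.3 mm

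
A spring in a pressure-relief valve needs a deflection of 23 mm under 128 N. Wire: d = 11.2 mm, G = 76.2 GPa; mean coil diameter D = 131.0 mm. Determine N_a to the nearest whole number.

Required rate k = F/δ = 128/23 = 5.5652 N/mm
N_a = Gd⁴/(8D³k) = (76.2×10³ × 11.2⁴)/(8 × 131.0³ × 5.5652)
    = 1.19902e+09 / 1.00089e+08 = 11.98 → 12 coils

12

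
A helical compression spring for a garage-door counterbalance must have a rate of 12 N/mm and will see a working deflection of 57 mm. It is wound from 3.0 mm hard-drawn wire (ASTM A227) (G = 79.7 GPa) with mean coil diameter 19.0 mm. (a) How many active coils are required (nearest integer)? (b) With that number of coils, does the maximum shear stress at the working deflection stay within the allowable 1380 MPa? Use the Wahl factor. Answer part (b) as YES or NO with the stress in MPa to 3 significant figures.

(a) 10 coils; (b) NO, τ_max = 1490 MPa

N_a = Gd⁴/(8D³k) = (79.7×10³)(3.0⁴)/(8·19.0³·12) = 9.804 → N_a = 10
Actual rate k = Gd⁴/(8D³·10) = 11.765 N/mm
Working load F = kδ = 11.765·57 = 670.61 N
C = 19.0/3.0 = 6.3333; K_W = (4C−1)/(4C−4)+0.615/C = 1.2377
τ_max = K_W·8FD/(πd³) = 1.2377·1201.7 = 1487.4 MPa
τ_max > 1380 MPa → exceeds allowable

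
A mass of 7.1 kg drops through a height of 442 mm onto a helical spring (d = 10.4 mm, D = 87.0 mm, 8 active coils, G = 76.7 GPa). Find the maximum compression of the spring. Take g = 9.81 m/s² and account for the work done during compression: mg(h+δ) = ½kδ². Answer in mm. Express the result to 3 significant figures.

k = Gd⁴/(8D³N_a) = (76.7×10³)(10.4⁴)/(8·87.0³·8) = 21.291 N/mm
W = mg = 7.1 × 9.81 = 69.651 N
½kδ² − Wδ − Wh = 0 → δ = (W + √(W² + 2kWh))/k
δ = (69.651 + √(4851.3 + 1.3109e+06))/21.291 = (69.651 + 1147.1)/21.291 = 57.148 mm

57.1 mm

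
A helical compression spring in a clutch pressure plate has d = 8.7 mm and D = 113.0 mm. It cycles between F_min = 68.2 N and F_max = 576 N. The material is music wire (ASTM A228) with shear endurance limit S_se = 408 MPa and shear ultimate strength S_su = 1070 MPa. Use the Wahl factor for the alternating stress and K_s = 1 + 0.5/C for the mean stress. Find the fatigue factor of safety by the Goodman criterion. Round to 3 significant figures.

C = D/d = 113.0/8.7 = 12.9885; K_W = (4C−1)/(4C−4)+0.615/C = 1.1099; K_s = 1+0.5/C = 1.0385
F_a = (F_max−F_min)/2 = 253.9 N; F_m = (F_max+F_min)/2 = 322.1 N
τ_a = K_W·8F_aD/(πd³) = 1.1099 × 110.95 = 123.14 MPa
τ_m = K_s·8F_mD/(πd³) = 1.0385 × 140.75 = 146.17 MPa
Goodman: 1/n_f = τ_a/S_se + τ_m/S_su = 123.14/408 + 146.17/1070 = 0.30182 + 0.13661 = 0.43843
n_f = 1/0.43843 = 2.281

2.28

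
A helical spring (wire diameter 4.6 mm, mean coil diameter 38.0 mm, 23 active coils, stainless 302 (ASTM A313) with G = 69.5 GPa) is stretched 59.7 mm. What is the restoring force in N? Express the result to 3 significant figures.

k = Gd⁴/(8D³N_a) = (69.5×10³)(4.6⁴)/(8·38.0³·23) = 3.0821 N/mm
F = k·δ = 3.0821 × 59.7 = 184 N

184 N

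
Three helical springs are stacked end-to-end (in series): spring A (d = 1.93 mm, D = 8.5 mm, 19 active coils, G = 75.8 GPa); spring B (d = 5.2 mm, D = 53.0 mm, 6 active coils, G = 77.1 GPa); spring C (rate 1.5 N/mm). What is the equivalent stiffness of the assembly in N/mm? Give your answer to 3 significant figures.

1.13 N/mm

k_A = Gd⁴/(8D³N_a) = (75.8×10³)(1.93⁴)/(8·8.5³·19) = 11.267 N/mm
k_B = Gd⁴/(8D³N_a) = (77.1×10³)(5.2⁴)/(8·53.0³·6) = 7.8886 N/mm
Series: 1/k_eq = 1/11.267 + 1/7.8886 + 1/1.5 = 0.88219; k_eq = 1.1335 N/mm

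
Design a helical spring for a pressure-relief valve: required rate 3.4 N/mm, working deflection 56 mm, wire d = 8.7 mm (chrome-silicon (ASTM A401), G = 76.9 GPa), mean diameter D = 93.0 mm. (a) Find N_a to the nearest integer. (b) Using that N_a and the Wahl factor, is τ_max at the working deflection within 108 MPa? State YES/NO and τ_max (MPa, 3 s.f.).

(a) 20 coils; (b) YES, τ_max = 78.2 MPa

N_a = Gd⁴/(8D³k) = (76.9×10³)(8.7⁴)/(8·93.0³·3.4) = 20.14 → N_a = 20
Actual rate k = Gd⁴/(8D³·20) = 3.4232 N/mm
Working load F = kδ = 3.4232·56 = 191.7 N
C = 93.0/8.7 = 10.6897; K_W = (4C−1)/(4C−4)+0.615/C = 1.1349
τ_max = K_W·8FD/(πd³) = 1.1349·68.943 = 78.245 MPa
τ_max ≤ 108 MPa → acceptable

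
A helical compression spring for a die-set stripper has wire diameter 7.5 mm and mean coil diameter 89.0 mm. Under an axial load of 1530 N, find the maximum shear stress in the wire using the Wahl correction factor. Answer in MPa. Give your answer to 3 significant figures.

Spring index C = D/d = 89.0/7.5 = 11.8667
K_W = (4C−1)/(4C−4) + 0.615/C = 46.467/43.467 + 0.0518 = 1.1208
τ₀ = 8FD/(πd³) = 8·1530·89.0/(π·7.5³) = 1.08936e+06/1325.4 = 821.94 MPa
τ_max = K·τ₀ = 1.1208 × 821.94 = 921.26 MPa

921 MPa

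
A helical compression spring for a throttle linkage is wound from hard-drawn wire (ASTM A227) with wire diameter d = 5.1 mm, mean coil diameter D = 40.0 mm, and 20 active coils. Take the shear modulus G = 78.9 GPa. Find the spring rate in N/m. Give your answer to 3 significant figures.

5210 N/m

k = Gd⁴/(8D³N_a) = (78.9×10³ × 5.1⁴) / (8 × 40.0³ × 20)
  = 5.33774e+07 / 1.024e+07 = 5.2126 N/mm = 5212.6 N/m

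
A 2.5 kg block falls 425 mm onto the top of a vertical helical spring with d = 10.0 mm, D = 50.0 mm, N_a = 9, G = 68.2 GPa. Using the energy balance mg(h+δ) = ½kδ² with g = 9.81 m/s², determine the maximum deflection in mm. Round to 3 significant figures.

16.9 mm

k = Gd⁴/(8D³N_a) = (68.2×10³)(10.0⁴)/(8·50.0³·9) = 75.778 N/mm
W = mg = 2.5 × 9.81 = 24.525 N
½kδ² − Wδ − Wh = 0 → δ = (W + √(W² + 2kWh))/k
δ = (24.525 + √(601.48 + 1.57968e+06))/75.778 = (24.525 + 1257.1)/75.778 = 16.913 mm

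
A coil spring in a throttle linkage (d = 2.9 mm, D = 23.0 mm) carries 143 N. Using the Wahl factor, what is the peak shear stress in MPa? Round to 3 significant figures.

Spring index C = D/d = 23.0/2.9 = 7.9310
K_W = (4C−1)/(4C−4) + 0.615/C = 30.724/27.724 + 0.0775 = 1.1858
τ₀ = 8FD/(πd³) = 8·143·23.0/(π·2.9³) = 26312/76.62 = 343.41 MPa
τ_max = K·τ₀ = 1.1858 × 343.41 = 407.2 MPa

407 MPa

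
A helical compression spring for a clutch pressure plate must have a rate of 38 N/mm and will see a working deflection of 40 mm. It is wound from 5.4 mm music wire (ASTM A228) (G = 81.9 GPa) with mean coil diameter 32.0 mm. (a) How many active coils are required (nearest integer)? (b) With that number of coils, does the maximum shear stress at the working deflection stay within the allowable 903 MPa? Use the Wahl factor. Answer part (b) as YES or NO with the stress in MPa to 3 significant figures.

N_a = Gd⁴/(8D³k) = (81.9×10³)(5.4⁴)/(8·32.0³·38) = 6.991 → N_a = 7
Actual rate k = Gd⁴/(8D³·7) = 37.951 N/mm
Working load F = kδ = 37.951·40 = 1518 N
C = 32.0/5.4 = 5.9259; K_W = (4C−1)/(4C−4)+0.615/C = 1.2560
τ_max = K_W·8FD/(πd³) = 1.2560·785.58 = 986.72 MPa
τ_max > 903 MPa → exceeds allowable

(a) 7 coils; (b) NO, τ_max = 987 MPa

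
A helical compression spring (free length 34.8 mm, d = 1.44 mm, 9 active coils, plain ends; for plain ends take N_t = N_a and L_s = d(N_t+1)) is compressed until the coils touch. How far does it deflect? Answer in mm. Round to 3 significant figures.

N_t = 9; L_s = 1.44·10 = 14.4 mm
δ_solid = L₀ − L_s = 34.8 − 14.4 = 20.4 mm

20.4 mm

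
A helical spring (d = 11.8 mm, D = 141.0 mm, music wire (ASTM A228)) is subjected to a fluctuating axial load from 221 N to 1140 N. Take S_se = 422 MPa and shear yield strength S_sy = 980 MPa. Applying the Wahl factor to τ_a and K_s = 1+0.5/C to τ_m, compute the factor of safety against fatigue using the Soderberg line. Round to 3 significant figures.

C = D/d = 141.0/11.8 = 11.9492; K_W = (4C−1)/(4C−4)+0.615/C = 1.1200; K_s = 1+0.5/C = 1.0418
F_a = (F_max−F_min)/2 = 459.5 N; F_m = (F_max+F_min)/2 = 680.5 N
τ_a = K_W·8F_aD/(πd³) = 1.1200 × 100.42 = 112.46 MPa
τ_m = K_s·8F_mD/(πd³) = 1.0418 × 148.71 = 154.93 MPa
Soderberg: 1/n_f = τ_a/S_se + τ_m/S_sy = 112.46/422 + 154.93/980 = 0.26650 + 0.15809 = 0.42459
n_f = 1/0.42459 = 2.355

2.36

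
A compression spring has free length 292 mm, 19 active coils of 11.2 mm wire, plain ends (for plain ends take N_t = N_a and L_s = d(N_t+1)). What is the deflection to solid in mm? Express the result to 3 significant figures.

68.0 mm

N_t = 19; L_s = 11.2·20 = 224 mm
δ_solid = L₀ − L_s = 292 − 224 = 68 mm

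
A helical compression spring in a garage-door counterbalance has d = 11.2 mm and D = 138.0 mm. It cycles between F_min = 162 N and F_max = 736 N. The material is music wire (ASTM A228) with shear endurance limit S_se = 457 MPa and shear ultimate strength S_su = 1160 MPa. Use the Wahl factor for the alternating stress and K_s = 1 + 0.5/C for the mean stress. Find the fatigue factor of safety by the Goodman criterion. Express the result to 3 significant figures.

C = D/d = 138.0/11.2 = 12.3214; K_W = (4C−1)/(4C−4)+0.615/C = 1.1162; K_s = 1+0.5/C = 1.0406
F_a = (F_max−F_min)/2 = 287 N; F_m = (F_max+F_min)/2 = 449 N
τ_a = K_W·8F_aD/(πd³) = 1.1162 × 71.787 = 80.126 MPa
τ_m = K_s·8F_mD/(πd³) = 1.0406 × 112.31 = 116.87 MPa
Goodman: 1/n_f = τ_a/S_se + τ_m/S_su = 80.126/457 + 116.87/1160 = 0.17533 + 0.10075 = 0.27608
n_f = 1/0.27608 = 3.622

3.62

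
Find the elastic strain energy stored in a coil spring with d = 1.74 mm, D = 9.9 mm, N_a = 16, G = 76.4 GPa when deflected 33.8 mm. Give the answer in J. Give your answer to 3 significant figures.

k = Gd⁴/(8D³N_a) = (76.4×10³)(1.74⁴)/(8·9.9³·16) = 5.6386 N/mm
U = ½kδ² = 0.5 × 5.6386 × 33.8² = 3220.9 N·mm = 3.2209 J

3.22 J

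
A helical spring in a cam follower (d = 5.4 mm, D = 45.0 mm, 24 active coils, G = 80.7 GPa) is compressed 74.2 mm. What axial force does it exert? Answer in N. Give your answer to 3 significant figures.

291 N

k = Gd⁴/(8D³N_a) = (80.7×10³)(5.4⁴)/(8·45.0³·24) = 3.922 N/mm
F = k·δ = 3.922 × 74.2 = 291.01 N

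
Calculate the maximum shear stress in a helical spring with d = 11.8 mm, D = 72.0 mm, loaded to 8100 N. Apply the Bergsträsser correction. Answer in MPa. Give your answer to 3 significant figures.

1120 MPa

Spring index C = D/d = 72.0/11.8 = 6.1017
K_B = (4C+2)/(4C−3) = 26.407/21.407 = 1.2336
τ₀ = 8FD/(πd³) = 8·8100·72.0/(π·11.8³) = 4.6656e+06/5161.7 = 903.88 MPa
τ_max = K·τ₀ = 1.2336 × 903.88 = 1115 MPa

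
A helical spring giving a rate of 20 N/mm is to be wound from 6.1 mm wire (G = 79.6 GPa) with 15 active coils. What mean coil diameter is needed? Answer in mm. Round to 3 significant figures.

D = (Gd⁴/(8N_a·k))^(1/3) = (79.6×10³·6.1⁴/(8·15·20))^(1/3)
  = (45922)^(1/3) = 35.8102 mm

35.8 mm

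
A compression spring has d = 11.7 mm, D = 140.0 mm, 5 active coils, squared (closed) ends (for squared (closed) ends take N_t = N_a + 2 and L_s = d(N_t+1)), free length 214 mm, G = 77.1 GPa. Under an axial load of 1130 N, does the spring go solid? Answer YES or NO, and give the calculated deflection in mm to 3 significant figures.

NO, δ = 85.8 mm

k = Gd⁴/(8D³N_a) = (77.1×10³)(11.7⁴)/(8·140.0³·5) = 13.163 N/mm
N_t = 7; L_s = 11.7·8 = 93.6 mm; δ_solid = L₀ − L_s = 214 − 93.6 = 120.4 mm
δ = F/k = 1130/13.163 = 85.847 mm
δ < δ_solid → spring does not go solid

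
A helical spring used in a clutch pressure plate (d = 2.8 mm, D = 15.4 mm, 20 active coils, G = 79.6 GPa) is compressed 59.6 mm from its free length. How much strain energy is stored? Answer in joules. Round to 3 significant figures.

k = Gd⁴/(8D³N_a) = (79.6×10³)(2.8⁴)/(8·15.4³·20) = 8.3727 N/mm
U = ½kδ² = 0.5 × 8.3727 × 59.6² = 14871 N·mm = 14.871 J

14.9 J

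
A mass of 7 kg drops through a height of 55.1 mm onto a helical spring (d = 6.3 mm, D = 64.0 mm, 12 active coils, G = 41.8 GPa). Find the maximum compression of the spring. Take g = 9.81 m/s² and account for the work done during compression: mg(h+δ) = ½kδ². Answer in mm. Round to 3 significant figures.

86.1 mm

k = Gd⁴/(8D³N_a) = (41.8×10³)(6.3⁴)/(8·64.0³·12) = 2.6165 N/mm
W = mg = 7 × 9.81 = 68.67 N
½kδ² − Wδ − Wh = 0 → δ = (W + √(W² + 2kWh))/k
δ = (68.67 + √(4715.6 + 19800.5))/2.6165 = (68.67 + 156.58)/2.6165 = 86.085 mm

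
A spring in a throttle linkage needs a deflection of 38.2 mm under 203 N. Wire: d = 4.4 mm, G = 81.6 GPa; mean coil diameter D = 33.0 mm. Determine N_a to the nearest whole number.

Required rate k = F/δ = 203/38.2 = 5.3141 N/mm
N_a = Gd⁴/(8D³k) = (81.6×10³ × 4.4⁴)/(8 × 33.0³ × 5.3141)
    = 3.05845e+07 / 1.52779e+06 = 20.02 → 20 coils

20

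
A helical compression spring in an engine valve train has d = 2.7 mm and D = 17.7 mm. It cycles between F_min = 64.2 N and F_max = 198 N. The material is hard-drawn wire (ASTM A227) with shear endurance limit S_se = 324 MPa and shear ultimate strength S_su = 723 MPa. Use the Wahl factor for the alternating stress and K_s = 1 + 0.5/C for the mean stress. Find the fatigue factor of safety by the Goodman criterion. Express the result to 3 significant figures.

C = D/d = 17.7/2.7 = 6.5556; K_W = (4C−1)/(4C−4)+0.615/C = 1.2288; K_s = 1+0.5/C = 1.0763
F_a = (F_max−F_min)/2 = 66.9 N; F_m = (F_max+F_min)/2 = 131.1 N
τ_a = K_W·8F_aD/(πd³) = 1.2288 × 153.2 = 188.25 MPa
τ_m = K_s·8F_mD/(πd³) = 1.0763 × 300.21 = 323.11 MPa
Goodman: 1/n_f = τ_a/S_se + τ_m/S_su = 188.25/324 + 323.11/723 = 0.58102 + 0.44690 = 1.0279
n_f = 1/1.0279 = 0.9728

0.973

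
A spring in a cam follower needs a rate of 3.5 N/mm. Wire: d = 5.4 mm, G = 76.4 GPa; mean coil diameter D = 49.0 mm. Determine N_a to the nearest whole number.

20

N_a = Gd⁴/(8D³k) = (76.4×10³ × 5.4⁴)/(8 × 49.0³ × 3.5)
    = 6.49633e+07 / 3.29417e+06 = 19.72 → 20 coils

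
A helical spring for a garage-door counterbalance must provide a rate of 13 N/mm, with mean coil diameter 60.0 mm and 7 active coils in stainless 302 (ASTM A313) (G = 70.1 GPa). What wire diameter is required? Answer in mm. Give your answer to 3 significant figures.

d = (8D³N_a·k / G)^(1/4) = (8·60.0³·7·13 / (70.1×10³))^0.25
  = (2243.2)^0.25 = 6.8820 mm

6.88 mm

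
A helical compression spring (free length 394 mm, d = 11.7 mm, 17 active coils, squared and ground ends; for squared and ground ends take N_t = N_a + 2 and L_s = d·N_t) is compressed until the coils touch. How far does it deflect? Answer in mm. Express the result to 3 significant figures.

172 mm

N_t = 19; L_s = 11.7·19 = 222.3 mm
δ_solid = L₀ − L_s = 394 − 222.3 = 171.7 mm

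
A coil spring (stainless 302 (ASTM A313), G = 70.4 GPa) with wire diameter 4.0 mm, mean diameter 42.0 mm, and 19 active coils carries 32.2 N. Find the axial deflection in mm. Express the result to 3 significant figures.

20.1 mm

k = Gd⁴/(8D³N_a) = (70.4×10³)(4.0⁴)/(8·42.0³·19) = 1.6004 N/mm
δ = F/k = 32.2 / 1.6004 = 20.12 mm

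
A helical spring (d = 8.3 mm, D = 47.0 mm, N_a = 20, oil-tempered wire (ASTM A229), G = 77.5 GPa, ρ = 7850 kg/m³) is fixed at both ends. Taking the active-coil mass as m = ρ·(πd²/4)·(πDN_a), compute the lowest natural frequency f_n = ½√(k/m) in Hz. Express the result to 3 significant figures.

k = Gd⁴/(8D³N_a) = (77.5×10³)(8.3⁴)/(8·47.0³·20) = 22.141 N/mm = 22141 N/m
Wire length L = πDN_a = π·47.0·20 = 2953.1 mm
m = ρ·(πd²/4)·L = 7850 × 54.106×10⁻⁶ m² × 2.9531 m = 1.2543 kg
f_n = ½√(k/m) = 0.5·√(22141/1.2543) = 0.5·√(17653) = 66.431 Hz

66.4 Hz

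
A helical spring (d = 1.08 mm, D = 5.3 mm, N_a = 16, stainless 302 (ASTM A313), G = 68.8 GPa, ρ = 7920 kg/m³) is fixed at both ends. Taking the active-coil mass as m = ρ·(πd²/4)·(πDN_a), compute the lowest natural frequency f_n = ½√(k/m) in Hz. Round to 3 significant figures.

797 Hz

k = Gd⁴/(8D³N_a) = (68.8×10³)(1.08⁴)/(8·5.3³·16) = 4.9119 N/mm = 4911.9 N/m
Wire length L = πDN_a = π·5.3·16 = 266.41 mm
m = ρ·(πd²/4)·L = 7920 × 0.91609×10⁻⁶ m² × 0.26641 m = 0.0019329 kg
f_n = ½√(k/m) = 0.5·√(4911.9/0.0019329) = 0.5·√(2.5412e+06) = 797.06 Hz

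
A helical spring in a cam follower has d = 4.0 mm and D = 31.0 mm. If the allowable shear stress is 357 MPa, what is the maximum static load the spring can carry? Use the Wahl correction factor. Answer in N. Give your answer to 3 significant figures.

243 N

C = D/d = 31.0/4.0 = 7.7500
K_W = (4C−1)/(4C−4) + 0.615/C = 30.000/27.000 + 0.0794 = 1.1905
τ_max = K·8FD/(πd³) → F_max = τ_allow·πd³/(8DK)
F_max = 357·π·4.0³/(8·31.0·1.1905) = 71779/295.24 = 243.12 N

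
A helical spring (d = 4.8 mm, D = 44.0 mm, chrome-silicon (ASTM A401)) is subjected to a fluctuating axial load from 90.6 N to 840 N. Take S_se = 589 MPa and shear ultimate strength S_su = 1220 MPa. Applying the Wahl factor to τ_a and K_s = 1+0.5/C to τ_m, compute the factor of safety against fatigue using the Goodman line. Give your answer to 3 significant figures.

0.866

C = D/d = 44.0/4.8 = 9.1667; K_W = (4C−1)/(4C−4)+0.615/C = 1.1589; K_s = 1+0.5/C = 1.0545
F_a = (F_max−F_min)/2 = 374.7 N; F_m = (F_max+F_min)/2 = 465.3 N
τ_a = K_W·8F_aD/(πd³) = 1.1589 × 379.62 = 439.96 MPa
τ_m = K_s·8F_mD/(πd³) = 1.0545 × 471.41 = 497.13 MPa
Goodman: 1/n_f = τ_a/S_se + τ_m/S_su = 439.96/589 + 497.13/1220 = 0.74695 + 0.40748 = 1.1544
n_f = 1/1.1544 = 0.8662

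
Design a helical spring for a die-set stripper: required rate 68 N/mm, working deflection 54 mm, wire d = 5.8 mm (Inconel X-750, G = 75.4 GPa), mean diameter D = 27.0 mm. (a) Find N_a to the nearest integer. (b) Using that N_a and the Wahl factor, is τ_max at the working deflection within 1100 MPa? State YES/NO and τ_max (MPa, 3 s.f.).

(a) 8 coils; (b) NO, τ_max = 1720 MPa

N_a = Gd⁴/(8D³k) = (75.4×10³)(5.8⁴)/(8·27.0³·68) = 7.969 → N_a = 8
Actual rate k = Gd⁴/(8D³·8) = 67.735 N/mm
Working load F = kδ = 67.735·54 = 3657.7 N
C = 27.0/5.8 = 4.6552; K_W = (4C−1)/(4C−4)+0.615/C = 1.3373
τ_max = K_W·8FD/(πd³) = 1.3373·1288.9 = 1723.7 MPa
τ_max > 1100 MPa → exceeds allowable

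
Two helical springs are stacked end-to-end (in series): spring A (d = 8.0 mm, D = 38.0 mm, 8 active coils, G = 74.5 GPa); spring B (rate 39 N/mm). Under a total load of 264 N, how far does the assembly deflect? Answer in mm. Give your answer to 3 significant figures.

9.81 mm

k_A = Gd⁴/(8D³N_a) = (74.5×10³)(8.0⁴)/(8·38.0³·8) = 86.893 N/mm
Series: 1/k_eq = 1/86.893 + 1/39 = 0.037149; k_eq = 26.918 N/mm
δ = F/k_eq = 264/26.918 = 9.8074 mm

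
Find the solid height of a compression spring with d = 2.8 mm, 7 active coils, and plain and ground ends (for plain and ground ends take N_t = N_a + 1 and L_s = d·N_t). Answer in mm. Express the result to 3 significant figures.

plain and ground ends: N_t = N_a + 1 = 7 + 1 = 8
L_s = d·N_t = 2.8 × 8 = 22.4 mm

22.4 mm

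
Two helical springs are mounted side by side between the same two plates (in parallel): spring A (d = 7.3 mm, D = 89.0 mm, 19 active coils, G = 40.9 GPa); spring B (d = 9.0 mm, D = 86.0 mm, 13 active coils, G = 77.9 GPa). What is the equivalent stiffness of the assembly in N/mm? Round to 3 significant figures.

k_A = Gd⁴/(8D³N_a) = (40.9×10³)(7.3⁴)/(8·89.0³·19) = 1.0839 N/mm
k_B = Gd⁴/(8D³N_a) = (77.9×10³)(9.0⁴)/(8·86.0³·13) = 7.7264 N/mm
Parallel: k_eq = 1.0839 + 7.7264 = 8.8104 N/mm

8.81 N/mm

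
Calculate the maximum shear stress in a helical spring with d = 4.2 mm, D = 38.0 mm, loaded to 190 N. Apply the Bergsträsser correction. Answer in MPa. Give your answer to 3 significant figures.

286 MPa

Spring index C = D/d = 38.0/4.2 = 9.0476
K_B = (4C+2)/(4C−3) = 38.190/33.190 = 1.1506
τ₀ = 8FD/(πd³) = 8·190·38.0/(π·4.2³) = 57760/232.75 = 248.16 MPa
τ_max = K·τ₀ = 1.1506 × 248.16 = 285.54 MPa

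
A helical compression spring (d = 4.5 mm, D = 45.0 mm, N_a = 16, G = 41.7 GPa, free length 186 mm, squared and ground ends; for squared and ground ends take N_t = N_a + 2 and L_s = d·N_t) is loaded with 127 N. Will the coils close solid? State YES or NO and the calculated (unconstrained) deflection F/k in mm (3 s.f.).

k = Gd⁴/(8D³N_a) = (41.7×10³)(4.5⁴)/(8·45.0³·16) = 1.466 N/mm
N_t = 18; L_s = 4.5·18 = 81 mm; δ_solid = L₀ − L_s = 186 − 81 = 105 mm
δ = F/k = 127/1.466 = 86.629 mm
δ < δ_solid → spring does not go solid

NO, δ = 86.6 mm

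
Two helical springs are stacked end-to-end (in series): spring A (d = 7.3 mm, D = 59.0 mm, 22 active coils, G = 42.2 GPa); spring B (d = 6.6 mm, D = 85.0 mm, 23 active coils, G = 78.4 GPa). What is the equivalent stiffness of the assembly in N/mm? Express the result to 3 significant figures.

k_A = Gd⁴/(8D³N_a) = (42.2×10³)(7.3⁴)/(8·59.0³·22) = 3.3154 N/mm
k_B = Gd⁴/(8D³N_a) = (78.4×10³)(6.6⁴)/(8·85.0³·23) = 1.3165 N/mm
Series: 1/k_eq = 1/3.3154 + 1/1.3165 = 1.0612; k_eq = 0.94231 N/mm

0.942 N/mm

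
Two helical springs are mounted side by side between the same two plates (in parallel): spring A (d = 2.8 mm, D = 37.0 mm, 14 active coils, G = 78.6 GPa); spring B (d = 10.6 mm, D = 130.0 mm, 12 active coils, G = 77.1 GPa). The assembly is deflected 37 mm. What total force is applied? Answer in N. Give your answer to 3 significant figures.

202 N

k_A = Gd⁴/(8D³N_a) = (78.6×10³)(2.8⁴)/(8·37.0³·14) = 0.85159 N/mm
k_B = Gd⁴/(8D³N_a) = (77.1×10³)(10.6⁴)/(8·130.0³·12) = 4.6151 N/mm
Parallel: k_eq = 0.85159 + 4.6151 = 5.4666 N/mm
F = k_eq·δ = 5.4666·37 = 202.27 N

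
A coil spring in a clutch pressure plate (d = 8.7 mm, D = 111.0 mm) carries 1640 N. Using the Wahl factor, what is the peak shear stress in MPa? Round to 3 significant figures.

783 MPa

Spring index C = D/d = 111.0/8.7 = 12.7586
K_W = (4C−1)/(4C−4) + 0.615/C = 50.034/47.034 + 0.0482 = 1.1120
τ₀ = 8FD/(πd³) = 8·1640·111.0/(π·8.7³) = 1.45632e+06/2068.7 = 703.96 MPa
τ_max = K·τ₀ = 1.1120 × 703.96 = 782.8 MPa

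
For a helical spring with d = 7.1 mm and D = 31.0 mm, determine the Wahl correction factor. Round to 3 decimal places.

C = D/d = 31.0/7.1 = 4.3662
K_W = (4C−1)/(4C−4) + 0.615/C = 16.465/13.465 + 0.1409 = 1.3637

1.364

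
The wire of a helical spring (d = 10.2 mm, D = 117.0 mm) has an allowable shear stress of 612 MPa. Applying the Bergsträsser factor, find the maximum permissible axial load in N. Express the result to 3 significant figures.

C = D/d = 117.0/10.2 = 11.4706
K_B = (4C+2)/(4C−3) = 47.882/42.882 = 1.1166
τ_max = K·8FD/(πd³) → F_max = τ_allow·πd³/(8DK)
F_max = 612·π·10.2³/(8·117.0·1.1166) = 2.0403e+06/1045.1 = 1952.2 N

1950 N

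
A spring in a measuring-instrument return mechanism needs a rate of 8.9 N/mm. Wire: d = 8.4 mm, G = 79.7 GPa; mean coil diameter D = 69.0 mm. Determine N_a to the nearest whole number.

17

N_a = Gd⁴/(8D³k) = (79.7×10³ × 8.4⁴)/(8 × 69.0³ × 8.9)
    = 3.96803e+08 / 2.33898e+07 = 16.96 → 17 coils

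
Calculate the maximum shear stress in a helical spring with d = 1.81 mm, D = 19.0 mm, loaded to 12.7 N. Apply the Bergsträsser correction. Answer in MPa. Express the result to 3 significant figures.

Spring index C = D/d = 19.0/1.81 = 10.4972
K_B = (4C+2)/(4C−3) = 43.989/38.989 = 1.1282
τ₀ = 8FD/(πd³) = 8·12.7·19.0/(π·1.81³) = 1930.4/18.629 = 103.62 MPa
τ_max = K·τ₀ = 1.1282 × 103.62 = 116.91 MPa

117 MPa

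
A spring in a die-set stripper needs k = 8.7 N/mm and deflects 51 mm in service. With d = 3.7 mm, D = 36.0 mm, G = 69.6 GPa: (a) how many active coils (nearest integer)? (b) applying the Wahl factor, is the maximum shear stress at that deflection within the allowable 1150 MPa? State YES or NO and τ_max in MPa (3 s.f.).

(a) 4 coils; (b) YES, τ_max = 927 MPa

N_a = Gd⁴/(8D³k) = (69.6×10³)(3.7⁴)/(8·36.0³·8.7) = 4.017 → N_a = 4
Actual rate k = Gd⁴/(8D³·4) = 8.7369 N/mm
Working load F = kδ = 8.7369·51 = 445.58 N
C = 36.0/3.7 = 9.7297; K_W = (4C−1)/(4C−4)+0.615/C = 1.1491
τ_max = K_W·8FD/(πd³) = 1.1491·806.43 = 926.69 MPa
τ_max ≤ 1150 MPa → acceptable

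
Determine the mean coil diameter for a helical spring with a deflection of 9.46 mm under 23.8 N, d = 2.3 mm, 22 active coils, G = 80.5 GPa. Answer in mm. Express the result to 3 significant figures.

Required rate k = F/δ = 23.8/9.46 = 2.5159 N/mm
D = (Gd⁴/(8N_a·k))^(1/3) = (80.5×10³·2.3⁴/(8·22·2.5159))^(1/3)
  = (5087.55)^(1/3) = 17.1990 mm

17.2 mm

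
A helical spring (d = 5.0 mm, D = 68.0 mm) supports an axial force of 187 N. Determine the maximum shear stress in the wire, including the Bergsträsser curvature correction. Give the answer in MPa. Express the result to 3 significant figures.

Spring index C = D/d = 68.0/5.0 = 13.6000
K_B = (4C+2)/(4C−3) = 56.400/51.400 = 1.0973
τ₀ = 8FD/(πd³) = 8·187·68.0/(π·5.0³) = 101728/392.7 = 259.05 MPa
τ_max = K·τ₀ = 1.0973 × 259.05 = 284.25 MPa

284 MPa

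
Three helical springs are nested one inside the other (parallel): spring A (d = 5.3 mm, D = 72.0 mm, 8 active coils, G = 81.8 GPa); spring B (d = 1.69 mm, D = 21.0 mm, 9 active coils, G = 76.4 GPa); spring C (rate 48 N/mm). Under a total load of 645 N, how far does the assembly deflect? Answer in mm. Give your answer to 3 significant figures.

12.5 mm

k_A = Gd⁴/(8D³N_a) = (81.8×10³)(5.3⁴)/(8·72.0³·8) = 2.702 N/mm
k_B = Gd⁴/(8D³N_a) = (76.4×10³)(1.69⁴)/(8·21.0³·9) = 0.93465 N/mm
Parallel: k_eq = 2.702 + 0.93465 + 48 = 51.637 N/mm
δ = F/k_eq = 645/51.637 = 12.491 mm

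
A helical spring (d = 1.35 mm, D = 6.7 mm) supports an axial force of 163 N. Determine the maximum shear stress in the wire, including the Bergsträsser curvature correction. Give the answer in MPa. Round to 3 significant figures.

Spring index C = D/d = 6.7/1.35 = 4.9630
K_B = (4C+2)/(4C−3) = 21.852/16.852 = 1.2967
τ₀ = 8FD/(πd³) = 8·163·6.7/(π·1.35³) = 8736.8/7.7295 = 1130.3 MPa
τ_max = K·τ₀ = 1.2967 × 1130.3 = 1465.7 MPa

1470 MPa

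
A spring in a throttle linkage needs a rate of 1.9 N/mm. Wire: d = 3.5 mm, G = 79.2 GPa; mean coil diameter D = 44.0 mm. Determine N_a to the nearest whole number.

9

N_a = Gd⁴/(8D³k) = (79.2×10³ × 3.5⁴)/(8 × 44.0³ × 1.9)
    = 1.1885e+07 / 1.2948e+06 = 9.179 → 9 coils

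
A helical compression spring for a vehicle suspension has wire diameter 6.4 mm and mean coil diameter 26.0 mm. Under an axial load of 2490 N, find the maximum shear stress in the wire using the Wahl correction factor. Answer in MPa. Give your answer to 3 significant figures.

878 MPa

Spring index C = D/d = 26.0/6.4 = 4.0625
K_W = (4C−1)/(4C−4) + 0.615/C = 15.250/12.250 + 0.1514 = 1.3963
τ₀ = 8FD/(πd³) = 8·2490·26.0/(π·6.4³) = 517920/823.55 = 628.89 MPa
τ_max = K·τ₀ = 1.3963 × 628.89 = 878.1 MPa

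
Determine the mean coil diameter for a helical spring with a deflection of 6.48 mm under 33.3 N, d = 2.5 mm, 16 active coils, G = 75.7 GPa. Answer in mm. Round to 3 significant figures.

16.5 mm

Required rate k = F/δ = 33.3/6.48 = 5.1389 N/mm
D = (Gd⁴/(8N_a·k))^(1/3) = (75.7×10³·2.5⁴/(8·16·5.1389))^(1/3)
  = (4495.49)^(1/3) = 16.5041 mm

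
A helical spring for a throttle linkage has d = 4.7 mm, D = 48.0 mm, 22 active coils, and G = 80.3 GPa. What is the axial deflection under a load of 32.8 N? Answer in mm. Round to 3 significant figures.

k = Gd⁴/(8D³N_a) = (80.3×10³)(4.7⁴)/(8·48.0³·22) = 2.0131 N/mm
δ = F/k = 32.8 / 2.0131 = 16.293 mm

16.3 mm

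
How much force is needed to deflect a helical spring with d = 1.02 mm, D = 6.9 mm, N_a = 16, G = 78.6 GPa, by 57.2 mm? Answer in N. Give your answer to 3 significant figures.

k = Gd⁴/(8D³N_a) = (78.6×10³)(1.02⁴)/(8·6.9³·16) = 2.0233 N/mm
F = k·δ = 2.0233 × 57.2 = 115.73 N

116 N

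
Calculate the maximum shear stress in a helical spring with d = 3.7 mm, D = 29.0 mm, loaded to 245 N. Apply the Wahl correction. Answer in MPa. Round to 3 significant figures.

Spring index C = D/d = 29.0/3.7 = 7.8378
K_W = (4C−1)/(4C−4) + 0.615/C = 30.351/27.351 + 0.0785 = 1.1881
τ₀ = 8FD/(πd³) = 8·245·29.0/(π·3.7³) = 56840/159.13 = 357.19 MPa
τ_max = K·τ₀ = 1.1881 × 357.19 = 424.39 MPa

424 MPa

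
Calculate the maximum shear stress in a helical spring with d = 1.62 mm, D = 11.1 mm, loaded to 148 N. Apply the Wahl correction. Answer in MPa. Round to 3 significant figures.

Spring index C = D/d = 11.1/1.62 = 6.8519
K_W = (4C−1)/(4C−4) + 0.615/C = 26.407/23.407 + 0.0898 = 1.2179
τ₀ = 8FD/(πd³) = 8·148·11.1/(π·1.62³) = 13142.4/13.357 = 983.97 MPa
τ_max = K·τ₀ = 1.2179 × 983.97 = 1198.4 MPa

1200 MPa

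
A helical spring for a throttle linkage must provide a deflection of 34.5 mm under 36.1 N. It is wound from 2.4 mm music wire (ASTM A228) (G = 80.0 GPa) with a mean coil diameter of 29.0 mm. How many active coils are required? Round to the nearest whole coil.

13

Required rate k = F/δ = 36.1/34.5 = 1.0464 N/mm
N_a = Gd⁴/(8D³k) = (80.0×10³ × 2.4⁴)/(8 × 29.0³ × 1.0464)
    = 2.65421e+06 / 204161 = 13 → 13 coils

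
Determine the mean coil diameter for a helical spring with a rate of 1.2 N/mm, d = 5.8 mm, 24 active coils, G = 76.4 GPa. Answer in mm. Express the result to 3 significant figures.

72.1 mm

D = (Gd⁴/(8N_a·k))^(1/3) = (76.4×10³·5.8⁴/(8·24·1.2))^(1/3)
  = (375252)^(1/3) = 72.1286 mm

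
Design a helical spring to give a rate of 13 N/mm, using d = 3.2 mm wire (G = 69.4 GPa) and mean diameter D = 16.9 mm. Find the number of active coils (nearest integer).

N_a = Gd⁴/(8D³k) = (69.4×10³ × 3.2⁴)/(8 × 16.9³ × 13)
    = 7.27712e+06 / 501988 = 14.5 → 14 coils

14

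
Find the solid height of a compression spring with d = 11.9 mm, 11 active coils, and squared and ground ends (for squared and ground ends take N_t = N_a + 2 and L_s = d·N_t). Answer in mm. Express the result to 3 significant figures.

squared and ground ends: N_t = N_a + 2 = 11 + 2 = 13
L_s = d·N_t = 11.9 × 13 = 154.7 mm

155 mm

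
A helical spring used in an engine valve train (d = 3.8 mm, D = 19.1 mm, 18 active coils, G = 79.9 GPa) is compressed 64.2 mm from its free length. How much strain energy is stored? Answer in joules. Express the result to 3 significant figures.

34.2 J

k = Gd⁴/(8D³N_a) = (79.9×10³)(3.8⁴)/(8·19.1³·18) = 16.604 N/mm
U = ½kδ² = 0.5 × 16.604 × 64.2² = 34218 N·mm = 34.218 J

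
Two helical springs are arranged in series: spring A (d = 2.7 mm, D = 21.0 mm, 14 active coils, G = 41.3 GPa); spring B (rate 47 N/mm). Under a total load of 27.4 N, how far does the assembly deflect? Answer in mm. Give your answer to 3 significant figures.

k_A = Gd⁴/(8D³N_a) = (41.3×10³)(2.7⁴)/(8·21.0³·14) = 2.1161 N/mm
Series: 1/k_eq = 1/2.1161 + 1/47 = 0.49385; k_eq = 2.0249 N/mm
δ = F/k_eq = 27.4/2.0249 = 13.532 mm

13.5 mm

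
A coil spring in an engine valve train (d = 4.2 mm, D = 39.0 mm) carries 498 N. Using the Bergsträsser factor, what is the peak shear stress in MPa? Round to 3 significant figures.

Spring index C = D/d = 39.0/4.2 = 9.2857
K_B = (4C+2)/(4C−3) = 39.143/34.143 = 1.1464
τ₀ = 8FD/(πd³) = 8·498·39.0/(π·4.2³) = 155376/232.75 = 667.55 MPa
τ_max = K·τ₀ = 1.1464 × 667.55 = 765.31 MPa

765 MPa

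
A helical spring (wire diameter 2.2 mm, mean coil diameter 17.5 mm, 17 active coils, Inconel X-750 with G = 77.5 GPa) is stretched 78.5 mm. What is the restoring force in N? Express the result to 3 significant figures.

196 N

k = Gd⁴/(8D³N_a) = (77.5×10³)(2.2⁴)/(8·17.5³·17) = 2.4908 N/mm
F = k·δ = 2.4908 × 78.5 = 195.53 N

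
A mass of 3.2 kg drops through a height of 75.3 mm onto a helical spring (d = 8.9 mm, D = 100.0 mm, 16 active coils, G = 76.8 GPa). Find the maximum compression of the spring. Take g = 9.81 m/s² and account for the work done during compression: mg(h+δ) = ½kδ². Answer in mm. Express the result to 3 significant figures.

k = Gd⁴/(8D³N_a) = (76.8×10³)(8.9⁴)/(8·100.0³·16) = 3.7645 N/mm
W = mg = 3.2 × 9.81 = 31.392 N
½kδ² − Wδ − Wh = 0 → δ = (W + √(W² + 2kWh))/k
δ = (31.392 + √(985.46 + 17797.3))/3.7645 = (31.392 + 137.05)/3.7645 = 44.745 mm

44.7 mm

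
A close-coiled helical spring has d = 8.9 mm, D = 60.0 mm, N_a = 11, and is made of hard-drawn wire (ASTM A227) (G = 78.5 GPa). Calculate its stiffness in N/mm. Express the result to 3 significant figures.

25.9 N/mm

k = Gd⁴/(8D³N_a) = (78.5×10³ × 8.9⁴) / (8 × 60.0³ × 11)
  = 4.92527e+08 / 1.9008e+07 = 25.912 N/mm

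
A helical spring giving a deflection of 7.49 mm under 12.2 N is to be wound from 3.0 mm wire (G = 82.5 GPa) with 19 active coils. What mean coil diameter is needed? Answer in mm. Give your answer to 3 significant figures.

Required rate k = F/δ = 12.2/7.49 = 1.6288 N/mm
D = (Gd⁴/(8N_a·k))^(1/3) = (82.5×10³·3.0⁴/(8·19·1.6288))^(1/3)
  = (26990.9)^(1/3) = 29.9966 mm

30.0 mm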